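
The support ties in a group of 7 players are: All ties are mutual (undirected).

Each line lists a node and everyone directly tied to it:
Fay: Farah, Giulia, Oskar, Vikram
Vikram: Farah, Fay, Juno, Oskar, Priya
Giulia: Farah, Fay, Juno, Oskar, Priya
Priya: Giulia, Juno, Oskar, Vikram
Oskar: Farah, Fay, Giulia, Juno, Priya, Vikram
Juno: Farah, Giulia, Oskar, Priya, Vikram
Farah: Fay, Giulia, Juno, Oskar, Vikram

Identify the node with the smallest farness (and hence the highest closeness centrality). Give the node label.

Farness (sum of distances to all others) for each node — Farah:7, Fay:8, Giulia:7, Juno:7, Oskar:6, Priya:8, Vikram:7.
The smallest farness is 6, for Oskar, so Oskar has the highest closeness.

Oskar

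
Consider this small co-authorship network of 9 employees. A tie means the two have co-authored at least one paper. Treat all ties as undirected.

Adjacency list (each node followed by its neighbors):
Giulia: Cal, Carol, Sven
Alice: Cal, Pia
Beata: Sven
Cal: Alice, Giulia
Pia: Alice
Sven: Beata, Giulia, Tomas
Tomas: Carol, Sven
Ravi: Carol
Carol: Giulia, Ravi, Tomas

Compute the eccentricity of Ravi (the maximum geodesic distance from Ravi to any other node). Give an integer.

5

Distances from Ravi: Alice:4, Beata:4, Cal:3, Carol:1, Giulia:2, Pia:5, Sven:3, Tomas:2.
The largest is 5 (to Pia), so the eccentricity of Ravi is 5.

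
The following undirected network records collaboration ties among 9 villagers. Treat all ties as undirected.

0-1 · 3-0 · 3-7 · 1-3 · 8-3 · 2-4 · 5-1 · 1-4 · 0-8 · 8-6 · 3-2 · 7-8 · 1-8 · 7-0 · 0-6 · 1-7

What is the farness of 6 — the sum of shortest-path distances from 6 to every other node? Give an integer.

Distances from 6: 0:1, 1:2, 2:3, 3:2, 4:3, 5:3, 7:2, 8:1.
Sum = 1 + 2 + 3 + 2 + 3 + 3 + 2 + 1 = 17.

17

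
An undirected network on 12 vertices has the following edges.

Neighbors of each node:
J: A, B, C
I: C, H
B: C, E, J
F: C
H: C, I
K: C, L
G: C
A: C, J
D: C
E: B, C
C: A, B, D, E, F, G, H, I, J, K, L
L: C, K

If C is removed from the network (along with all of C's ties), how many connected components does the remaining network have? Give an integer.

6

Without C, the remaining ties split the others into: {K, L}; {F}; {A, B, E, J}; {H, I}; {G}; {D}.
That's 6 separate components.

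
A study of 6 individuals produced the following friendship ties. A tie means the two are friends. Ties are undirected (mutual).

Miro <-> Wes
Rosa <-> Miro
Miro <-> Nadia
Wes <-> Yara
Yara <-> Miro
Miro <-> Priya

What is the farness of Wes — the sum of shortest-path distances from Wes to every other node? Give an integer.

8

Distances from Wes: Miro:1, Nadia:2, Priya:2, Rosa:2, Yara:1.
Sum = 1 + 2 + 2 + 2 + 1 = 8.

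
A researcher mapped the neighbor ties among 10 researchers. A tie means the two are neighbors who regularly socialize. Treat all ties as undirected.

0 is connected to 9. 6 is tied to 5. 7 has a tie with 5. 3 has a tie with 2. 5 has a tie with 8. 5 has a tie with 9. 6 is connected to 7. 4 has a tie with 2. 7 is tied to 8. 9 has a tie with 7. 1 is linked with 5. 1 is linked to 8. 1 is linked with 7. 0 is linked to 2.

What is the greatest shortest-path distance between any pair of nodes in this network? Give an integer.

5

Eccentricity of each node (its greatest distance to any other): 0:3, 1:5, 2:4, 3:5, 4:5, 5:4, 6:5, 7:4, 8:5, 9:3.
The maximum eccentricity is 5, realized for instance by the pair 3–1 via 3 – 2 – 0 – 9 – 5 – 1. So the diameter is 5.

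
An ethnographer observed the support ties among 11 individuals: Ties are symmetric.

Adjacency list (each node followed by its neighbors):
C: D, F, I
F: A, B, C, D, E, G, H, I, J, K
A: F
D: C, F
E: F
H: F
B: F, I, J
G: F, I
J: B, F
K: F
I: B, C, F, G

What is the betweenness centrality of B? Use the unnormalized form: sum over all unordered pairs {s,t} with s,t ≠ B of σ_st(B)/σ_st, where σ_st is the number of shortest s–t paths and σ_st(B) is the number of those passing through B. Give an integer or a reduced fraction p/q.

Pairs whose geodesics pass through B — J–I: 1/2.
All other pairs contribute 0.
Summing the contributions gives betweenness(B) = 1/2.

1/2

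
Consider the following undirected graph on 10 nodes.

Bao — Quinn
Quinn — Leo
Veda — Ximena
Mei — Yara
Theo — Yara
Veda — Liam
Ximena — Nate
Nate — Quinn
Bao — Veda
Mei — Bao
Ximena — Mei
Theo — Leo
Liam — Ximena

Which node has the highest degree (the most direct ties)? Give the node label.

Degrees — Bao:3, Leo:2, Liam:2, Mei:3, Nate:2, Quinn:3, Theo:2, Veda:3, Ximena:4, Yara:2.
The maximum is 4, attained only by Ximena.

Ximena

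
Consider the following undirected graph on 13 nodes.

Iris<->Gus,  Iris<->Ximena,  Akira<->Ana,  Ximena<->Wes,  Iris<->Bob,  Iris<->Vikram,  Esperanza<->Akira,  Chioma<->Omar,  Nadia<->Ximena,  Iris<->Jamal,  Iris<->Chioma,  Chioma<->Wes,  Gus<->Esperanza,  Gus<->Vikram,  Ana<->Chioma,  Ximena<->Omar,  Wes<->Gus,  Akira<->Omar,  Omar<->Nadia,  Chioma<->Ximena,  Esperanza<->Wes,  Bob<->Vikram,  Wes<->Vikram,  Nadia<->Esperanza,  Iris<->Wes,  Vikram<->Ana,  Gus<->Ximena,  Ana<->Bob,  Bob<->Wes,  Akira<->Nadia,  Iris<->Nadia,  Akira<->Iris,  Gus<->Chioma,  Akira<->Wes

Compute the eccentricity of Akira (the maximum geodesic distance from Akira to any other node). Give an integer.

Distances from Akira: Ana:1, Bob:2, Chioma:2, Esperanza:1, Gus:2, Iris:1, Jamal:2, Nadia:1, Omar:1, Vikram:2, Wes:1, Ximena:2.
The largest is 2 (to Gus, Bob, Chioma, Vikram, Ximena, and Jamal), so the eccentricity of Akira is 2.

2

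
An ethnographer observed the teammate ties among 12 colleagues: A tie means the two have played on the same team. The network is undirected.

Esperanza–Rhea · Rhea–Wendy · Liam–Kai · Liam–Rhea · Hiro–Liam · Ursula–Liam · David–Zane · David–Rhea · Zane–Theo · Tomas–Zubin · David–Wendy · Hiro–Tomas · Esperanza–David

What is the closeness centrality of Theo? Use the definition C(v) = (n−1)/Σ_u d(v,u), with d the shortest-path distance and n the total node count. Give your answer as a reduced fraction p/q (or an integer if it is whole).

Distances from Theo: David:2, Esperanza:3, Hiro:5, Kai:5, Liam:4, Rhea:3, Tomas:6, Ursula:5, Wendy:3, Zane:1, Zubin:7. Sum = 44.
n = 12, so closeness = 11/44 = 1/4.

1/4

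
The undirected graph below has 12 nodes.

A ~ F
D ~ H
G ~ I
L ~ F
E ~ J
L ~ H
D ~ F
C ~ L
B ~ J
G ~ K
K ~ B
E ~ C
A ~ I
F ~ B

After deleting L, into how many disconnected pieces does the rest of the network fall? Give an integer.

L's neighbors (C, F, and H) remain reachable from one another through other ties, so the rest of the network stays in one piece.

1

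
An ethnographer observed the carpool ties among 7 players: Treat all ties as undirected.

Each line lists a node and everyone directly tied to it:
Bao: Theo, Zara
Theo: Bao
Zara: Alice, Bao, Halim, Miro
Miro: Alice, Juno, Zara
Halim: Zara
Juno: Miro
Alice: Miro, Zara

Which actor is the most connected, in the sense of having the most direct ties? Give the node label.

Zara

Degrees — Alice:2, Bao:2, Halim:1, Juno:1, Miro:3, Theo:1, Zara:4.
The maximum is 4, attained only by Zara.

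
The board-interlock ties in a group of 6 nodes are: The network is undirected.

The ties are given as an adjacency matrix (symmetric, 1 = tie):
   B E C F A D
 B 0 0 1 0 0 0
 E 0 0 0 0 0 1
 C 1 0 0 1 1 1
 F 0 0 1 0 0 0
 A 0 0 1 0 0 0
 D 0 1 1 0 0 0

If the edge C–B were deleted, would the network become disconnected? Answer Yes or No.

Yes

Without the C–B edge there is no alternate route between C and B, so the network disconnects. It is a bridge.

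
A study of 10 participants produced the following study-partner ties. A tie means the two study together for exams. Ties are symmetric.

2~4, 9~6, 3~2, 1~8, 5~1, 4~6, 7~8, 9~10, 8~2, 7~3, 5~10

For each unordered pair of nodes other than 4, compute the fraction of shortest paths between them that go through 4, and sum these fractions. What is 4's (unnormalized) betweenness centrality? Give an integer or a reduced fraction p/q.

17/2

Pairs whose geodesics pass through 4 — 10–2: 1/2; 10–3: 1/3; 9–2: 1; 9–3: 1; 9–7: 2/3; 9–8: 1/2; 6–2: 1; 6–3: 1; 6–7: 2/2; 6–8: 1; 6–1: 1/2.
All other pairs contribute 0.
Summing the contributions gives betweenness(4) = 17/2.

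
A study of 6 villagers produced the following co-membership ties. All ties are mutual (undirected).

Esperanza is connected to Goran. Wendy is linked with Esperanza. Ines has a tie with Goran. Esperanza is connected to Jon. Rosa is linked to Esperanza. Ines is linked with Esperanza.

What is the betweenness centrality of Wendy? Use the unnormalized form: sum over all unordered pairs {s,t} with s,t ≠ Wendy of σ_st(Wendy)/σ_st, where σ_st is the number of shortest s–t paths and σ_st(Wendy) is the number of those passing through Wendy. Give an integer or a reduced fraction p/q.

0

No shortest path between any pair of other nodes passes through Wendy.
Summing the contributions gives betweenness(Wendy) = 0.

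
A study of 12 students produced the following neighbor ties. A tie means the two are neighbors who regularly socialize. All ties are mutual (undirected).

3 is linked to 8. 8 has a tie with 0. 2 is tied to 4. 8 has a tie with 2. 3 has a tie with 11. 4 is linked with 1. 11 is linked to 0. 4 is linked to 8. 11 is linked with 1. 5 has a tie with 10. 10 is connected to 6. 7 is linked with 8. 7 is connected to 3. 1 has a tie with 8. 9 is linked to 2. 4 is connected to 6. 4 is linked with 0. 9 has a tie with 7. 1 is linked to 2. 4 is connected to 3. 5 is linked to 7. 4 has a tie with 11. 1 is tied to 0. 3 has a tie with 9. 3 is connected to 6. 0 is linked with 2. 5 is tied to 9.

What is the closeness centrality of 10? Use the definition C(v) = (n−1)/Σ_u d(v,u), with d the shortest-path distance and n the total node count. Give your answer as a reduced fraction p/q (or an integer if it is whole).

Distances from 10: 0:3, 1:3, 2:3, 3:2, 4:2, 5:1, 6:1, 7:2, 8:3, 9:2, 11:3. Sum = 25.
n = 12, so closeness = 11/25.

11/25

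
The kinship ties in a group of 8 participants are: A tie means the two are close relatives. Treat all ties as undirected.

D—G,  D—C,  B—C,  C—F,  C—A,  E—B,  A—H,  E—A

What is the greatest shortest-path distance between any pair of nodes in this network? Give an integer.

Eccentricity of each node (its greatest distance to any other): A:3, B:3, C:2, D:3, E:4, F:3, G:4, H:4.
The maximum eccentricity is 4, realized for instance by the pair G–H via G – D – C – A – H. So the diameter is 4.

4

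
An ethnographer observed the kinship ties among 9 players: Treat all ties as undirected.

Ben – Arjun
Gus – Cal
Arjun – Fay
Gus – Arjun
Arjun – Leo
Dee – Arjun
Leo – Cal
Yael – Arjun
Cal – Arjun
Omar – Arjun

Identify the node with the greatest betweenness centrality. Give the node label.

Unnormalized betweenness of each node: Arjun:51/2, Ben:0, Cal:1/2, Dee:0, Fay:0, Gus:0, Leo:0, Omar:0, Yael:0.
Arjun has the largest value, 51/2, making it the main broker — the node through which the most shortest paths run.

Arjun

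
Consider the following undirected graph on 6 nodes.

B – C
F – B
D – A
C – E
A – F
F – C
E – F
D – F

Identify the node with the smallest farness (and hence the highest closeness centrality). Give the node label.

F

Farness (sum of distances to all others) for each node — A:8, B:8, C:7, D:8, E:8, F:5.
The smallest farness is 5, for F, so F has the highest closeness.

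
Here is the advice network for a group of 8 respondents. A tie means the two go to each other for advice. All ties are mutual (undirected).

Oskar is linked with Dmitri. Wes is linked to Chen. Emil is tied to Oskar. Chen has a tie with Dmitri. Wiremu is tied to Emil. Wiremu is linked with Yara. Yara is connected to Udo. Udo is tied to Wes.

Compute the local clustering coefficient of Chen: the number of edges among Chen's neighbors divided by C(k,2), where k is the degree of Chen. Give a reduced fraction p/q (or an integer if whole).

Chen's neighbors: Dmitri and Wes (k = 2).
Possible neighbor pairs: C(2,2) = 1. Edges among them: none → e = 0.
Clustering(Chen) = 0/1.

0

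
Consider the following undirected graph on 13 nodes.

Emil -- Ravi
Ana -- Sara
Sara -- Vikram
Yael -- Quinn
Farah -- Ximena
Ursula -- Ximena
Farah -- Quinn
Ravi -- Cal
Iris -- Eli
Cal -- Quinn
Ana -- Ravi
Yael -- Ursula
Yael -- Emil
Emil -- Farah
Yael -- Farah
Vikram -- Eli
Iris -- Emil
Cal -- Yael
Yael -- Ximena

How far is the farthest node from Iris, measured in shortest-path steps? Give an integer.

3

Distances from Iris: Ana:3, Cal:3, Eli:1, Emil:1, Farah:2, Quinn:3, Ravi:2, Sara:3, Ursula:3, Vikram:2, Ximena:3, Yael:2.
The largest is 3 (to Sara, Cal, Ana, Ximena, Ursula, and Quinn), so the eccentricity of Iris is 3.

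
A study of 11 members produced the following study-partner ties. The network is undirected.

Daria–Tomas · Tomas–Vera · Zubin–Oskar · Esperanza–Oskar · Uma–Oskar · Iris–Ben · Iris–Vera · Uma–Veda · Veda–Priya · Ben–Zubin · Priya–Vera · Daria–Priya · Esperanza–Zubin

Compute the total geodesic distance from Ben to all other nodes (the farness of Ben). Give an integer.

Distances from Ben: Daria:4, Esperanza:2, Iris:1, Oskar:2, Priya:3, Tomas:3, Uma:3, Veda:4, Vera:2, Zubin:1.
Sum = 4 + 2 + 1 + 2 + 3 + 3 + 3 + 4 + 2 + 1 = 25.

25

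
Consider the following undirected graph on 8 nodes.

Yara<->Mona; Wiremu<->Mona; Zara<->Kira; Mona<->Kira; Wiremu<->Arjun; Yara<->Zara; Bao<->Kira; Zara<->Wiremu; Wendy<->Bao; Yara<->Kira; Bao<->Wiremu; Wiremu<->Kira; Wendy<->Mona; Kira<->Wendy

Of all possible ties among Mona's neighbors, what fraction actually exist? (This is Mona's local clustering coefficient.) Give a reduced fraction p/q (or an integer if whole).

Mona's neighbors: Kira, Wendy, Wiremu, and Yara (k = 4).
Possible neighbor pairs: C(4,2) = 6. Edges among them: Kira–Wendy, Kira–Wiremu, Kira–Yara → e = 3.
Clustering(Mona) = 3/6 = 1/2.

1/2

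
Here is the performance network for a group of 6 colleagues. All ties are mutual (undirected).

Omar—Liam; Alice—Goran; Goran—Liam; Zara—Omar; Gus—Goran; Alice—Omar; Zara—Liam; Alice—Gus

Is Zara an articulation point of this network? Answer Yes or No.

No

Even without Zara, every remaining node can still reach every other (the residual graph is connected), so Zara is not a cut vertex.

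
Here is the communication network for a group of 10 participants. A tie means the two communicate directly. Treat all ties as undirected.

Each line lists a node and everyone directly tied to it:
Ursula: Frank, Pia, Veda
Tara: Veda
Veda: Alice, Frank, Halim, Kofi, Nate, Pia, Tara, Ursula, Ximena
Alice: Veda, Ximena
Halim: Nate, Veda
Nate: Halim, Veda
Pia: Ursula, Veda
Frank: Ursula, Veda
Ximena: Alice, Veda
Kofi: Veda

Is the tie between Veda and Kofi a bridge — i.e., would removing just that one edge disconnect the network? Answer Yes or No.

Without the Veda–Kofi edge there is no alternate route between Veda and Kofi, so the network disconnects. It is a bridge.

Yes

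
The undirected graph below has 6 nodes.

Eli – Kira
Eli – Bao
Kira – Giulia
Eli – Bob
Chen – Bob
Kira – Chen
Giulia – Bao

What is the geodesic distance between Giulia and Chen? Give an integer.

One shortest route is Giulia – Kira – Chen, which uses 2 edges, and Giulia and Chen are not directly tied, so nothing shorter exists. So d(Giulia,Chen) = 2.

2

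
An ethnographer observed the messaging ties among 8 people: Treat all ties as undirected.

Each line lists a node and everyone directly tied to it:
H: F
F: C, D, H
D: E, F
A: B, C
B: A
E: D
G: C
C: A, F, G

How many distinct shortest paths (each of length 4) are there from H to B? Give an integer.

1

The shortest distance is 4, and the only length-4 path is H–F–C–A–B. So there is exactly 1 shortest path.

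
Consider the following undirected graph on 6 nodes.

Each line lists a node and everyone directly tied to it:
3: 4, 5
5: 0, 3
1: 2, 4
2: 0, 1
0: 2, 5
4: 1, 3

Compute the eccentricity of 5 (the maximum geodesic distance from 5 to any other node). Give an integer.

Distances from 5: 0:1, 1:3, 2:2, 3:1, 4:2.
The largest is 3 (to 1), so the eccentricity of 5 is 3.

3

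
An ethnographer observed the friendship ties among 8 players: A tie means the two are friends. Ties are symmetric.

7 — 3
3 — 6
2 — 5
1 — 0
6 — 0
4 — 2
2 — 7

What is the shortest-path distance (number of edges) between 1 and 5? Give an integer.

6

One shortest route is 1 – 0 – 6 – 3 – 7 – 2 – 5, which uses 6 edges, and at distance 5 from 1 we only reach {2}, which does not include 5. So d(1,5) = 6.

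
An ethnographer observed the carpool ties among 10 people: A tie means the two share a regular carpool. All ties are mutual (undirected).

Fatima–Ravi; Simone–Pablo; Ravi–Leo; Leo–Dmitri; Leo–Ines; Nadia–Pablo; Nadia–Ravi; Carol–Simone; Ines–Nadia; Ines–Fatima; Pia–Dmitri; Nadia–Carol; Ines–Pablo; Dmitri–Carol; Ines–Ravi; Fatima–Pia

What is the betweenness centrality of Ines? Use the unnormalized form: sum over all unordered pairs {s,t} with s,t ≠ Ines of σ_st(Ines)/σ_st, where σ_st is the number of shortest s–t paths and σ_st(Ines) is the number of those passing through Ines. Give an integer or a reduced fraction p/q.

Pairs whose geodesics pass through Ines — Ravi–Pablo: 1/2; Ravi–Simone: 1/3; Nadia–Pia: 1/3; Nadia–Leo: 1/2; Nadia–Fatima: 1/2; Carol–Fatima: 1/3; Pablo–Pia: 1; Pablo–Leo: 1; Pablo–Fatima: 1; Pablo–Dmitri: 1/3; Leo–Simone: 1/2; Leo–Fatima: 1/2; Simone–Fatima: 1.
All other pairs contribute 0.
Summing the contributions gives betweenness(Ines) = 47/6.

47/6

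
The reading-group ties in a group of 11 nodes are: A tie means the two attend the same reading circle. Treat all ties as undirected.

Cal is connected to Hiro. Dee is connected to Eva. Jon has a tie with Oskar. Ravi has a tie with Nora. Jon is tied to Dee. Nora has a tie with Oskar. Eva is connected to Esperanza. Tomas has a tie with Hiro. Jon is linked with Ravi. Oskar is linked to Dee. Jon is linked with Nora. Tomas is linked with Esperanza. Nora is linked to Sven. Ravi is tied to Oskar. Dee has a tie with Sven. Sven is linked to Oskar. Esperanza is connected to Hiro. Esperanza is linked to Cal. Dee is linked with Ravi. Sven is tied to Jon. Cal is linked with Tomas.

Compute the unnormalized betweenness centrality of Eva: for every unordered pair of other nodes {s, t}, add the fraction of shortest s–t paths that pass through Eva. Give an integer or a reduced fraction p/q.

24

Pairs whose geodesics pass through Eva — Esperanza–Nora: 4/4; Esperanza–Ravi: 1; Esperanza–Oskar: 1; Esperanza–Sven: 1; Esperanza–Jon: 1; Esperanza–Dee: 1; Hiro–Nora: 4/4; Hiro–Ravi: 1; Hiro–Oskar: 1; Hiro–Sven: 1; Hiro–Jon: 1; Hiro–Dee: 1; Cal–Nora: 4/4; Cal–Ravi: 1 … (+10 more pairs).
All other pairs contribute 0.
Summing the contributions gives betweenness(Eva) = 24.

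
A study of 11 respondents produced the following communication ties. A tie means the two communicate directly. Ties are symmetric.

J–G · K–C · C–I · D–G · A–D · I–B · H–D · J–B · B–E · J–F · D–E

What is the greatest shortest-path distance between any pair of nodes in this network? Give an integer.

6

Eccentricity of each node (its greatest distance to any other): A:6, B:3, C:5, D:5, E:4, F:5, G:5, H:6, I:4, J:4, K:6.
The maximum eccentricity is 6, realized for instance by the pair A–K via A – D – E – B – I – C – K. So the diameter is 6.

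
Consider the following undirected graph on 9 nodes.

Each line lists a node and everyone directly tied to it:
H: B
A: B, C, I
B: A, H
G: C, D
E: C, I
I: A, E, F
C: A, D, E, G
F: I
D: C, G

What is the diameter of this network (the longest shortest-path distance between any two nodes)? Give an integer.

4

Eccentricity of each node (its greatest distance to any other): A:2, B:3, C:3, D:4, E:4, F:4, G:4, H:4, I:3.
The maximum eccentricity is 4, realized for instance by the pair D–H via D – C – A – B – H. So the diameter is 4.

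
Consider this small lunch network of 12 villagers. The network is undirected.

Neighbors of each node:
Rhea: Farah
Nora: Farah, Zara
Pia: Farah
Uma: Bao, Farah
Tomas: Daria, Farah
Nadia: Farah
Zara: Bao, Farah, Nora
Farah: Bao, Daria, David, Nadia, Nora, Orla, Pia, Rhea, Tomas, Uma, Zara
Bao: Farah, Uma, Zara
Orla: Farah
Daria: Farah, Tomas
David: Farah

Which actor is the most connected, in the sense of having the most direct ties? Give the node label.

Farah

Degrees — Bao:3, Daria:2, David:1, Farah:11, Nadia:1, Nora:2, Orla:1, Pia:1, Rhea:1, Tomas:2, Uma:2, Zara:3.
The maximum is 11, attained only by Farah.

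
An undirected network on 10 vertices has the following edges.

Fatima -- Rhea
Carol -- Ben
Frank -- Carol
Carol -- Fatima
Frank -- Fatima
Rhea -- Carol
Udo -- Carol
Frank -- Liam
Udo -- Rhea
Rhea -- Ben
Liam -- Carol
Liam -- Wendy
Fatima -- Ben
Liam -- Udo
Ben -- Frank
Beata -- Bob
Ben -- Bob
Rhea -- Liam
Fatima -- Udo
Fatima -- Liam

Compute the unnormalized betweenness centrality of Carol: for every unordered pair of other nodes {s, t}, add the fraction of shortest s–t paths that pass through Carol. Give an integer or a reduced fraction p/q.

Pairs whose geodesics pass through Carol — Beata–Wendy: 1/4; Beata–Udo: 1/3; Beata–Liam: 1/4; Bob–Wendy: 1/4; Bob–Udo: 1/3; Bob–Liam: 1/4; Wendy–Ben: 1/4; Ben–Udo: 1/3; Ben–Liam: 1/4; Udo–Frank: 1/3; Frank–Rhea: 1/4.
All other pairs contribute 0.
Summing the contributions gives betweenness(Carol) = 37/12.

37/12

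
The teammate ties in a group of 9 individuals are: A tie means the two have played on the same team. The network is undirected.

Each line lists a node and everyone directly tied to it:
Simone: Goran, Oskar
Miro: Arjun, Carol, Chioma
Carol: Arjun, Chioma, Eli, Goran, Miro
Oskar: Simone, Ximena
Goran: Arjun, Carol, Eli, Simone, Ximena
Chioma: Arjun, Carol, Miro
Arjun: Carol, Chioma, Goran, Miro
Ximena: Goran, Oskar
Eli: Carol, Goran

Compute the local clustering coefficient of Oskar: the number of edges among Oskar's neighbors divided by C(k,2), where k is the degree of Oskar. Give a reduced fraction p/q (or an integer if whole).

Oskar's neighbors: Simone and Ximena (k = 2).
Possible neighbor pairs: C(2,2) = 1. Edges among them: none → e = 0.
Clustering(Oskar) = 0/1.

0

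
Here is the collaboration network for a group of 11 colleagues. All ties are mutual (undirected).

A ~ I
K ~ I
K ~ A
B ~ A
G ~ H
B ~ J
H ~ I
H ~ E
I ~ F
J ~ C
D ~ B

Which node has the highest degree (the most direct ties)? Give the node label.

I

Degrees — A:3, B:3, C:1, D:1, E:1, F:1, G:1, H:3, I:4, J:2, K:2.
The maximum is 4, attained only by I.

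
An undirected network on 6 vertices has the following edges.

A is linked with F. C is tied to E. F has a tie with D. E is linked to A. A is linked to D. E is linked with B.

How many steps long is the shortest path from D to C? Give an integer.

3

One shortest route is D – A – E – C, which uses 3 edges, and at distance 2 from D we only reach {E}, which does not include C. So d(D,C) = 3.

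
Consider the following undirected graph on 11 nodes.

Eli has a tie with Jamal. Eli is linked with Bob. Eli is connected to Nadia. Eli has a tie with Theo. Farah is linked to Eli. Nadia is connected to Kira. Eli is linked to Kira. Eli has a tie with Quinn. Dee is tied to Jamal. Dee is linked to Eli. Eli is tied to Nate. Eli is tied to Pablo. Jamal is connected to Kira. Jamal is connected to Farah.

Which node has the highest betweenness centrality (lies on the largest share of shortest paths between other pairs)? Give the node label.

Unnormalized betweenness of each node: Bob:0, Dee:0, Eli:39, Farah:0, Jamal:3/2, Kira:1/2, Nadia:0, Nate:0, Pablo:0, Quinn:0, Theo:0.
Eli has the largest value, 39, making it the main broker — the node through which the most shortest paths run.

Eli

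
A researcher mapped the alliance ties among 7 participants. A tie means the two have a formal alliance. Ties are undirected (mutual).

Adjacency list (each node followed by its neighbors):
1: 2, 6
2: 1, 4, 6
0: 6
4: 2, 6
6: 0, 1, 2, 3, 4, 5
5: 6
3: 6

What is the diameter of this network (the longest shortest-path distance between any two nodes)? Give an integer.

Eccentricity of each node (its greatest distance to any other): 0:2, 1:2, 2:2, 3:2, 4:2, 5:2, 6:1.
The maximum eccentricity is 2, realized for instance by the pair 1–5 via 1 – 6 – 5. So the diameter is 2.

2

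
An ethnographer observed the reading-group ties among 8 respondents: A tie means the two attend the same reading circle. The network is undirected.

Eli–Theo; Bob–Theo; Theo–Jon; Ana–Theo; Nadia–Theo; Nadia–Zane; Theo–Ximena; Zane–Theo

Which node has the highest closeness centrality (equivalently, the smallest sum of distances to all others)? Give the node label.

Farness (sum of distances to all others) for each node — Ana:13, Bob:13, Eli:13, Jon:13, Nadia:12, Theo:7, Ximena:13, Zane:12.
The smallest farness is 7, for Theo, so Theo has the highest closeness.

Theo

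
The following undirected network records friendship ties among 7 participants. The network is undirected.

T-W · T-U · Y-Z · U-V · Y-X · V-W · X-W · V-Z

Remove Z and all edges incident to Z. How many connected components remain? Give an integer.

1

Z's neighbors (V and Y) remain reachable from one another through other ties, so the rest of the network stays in one piece.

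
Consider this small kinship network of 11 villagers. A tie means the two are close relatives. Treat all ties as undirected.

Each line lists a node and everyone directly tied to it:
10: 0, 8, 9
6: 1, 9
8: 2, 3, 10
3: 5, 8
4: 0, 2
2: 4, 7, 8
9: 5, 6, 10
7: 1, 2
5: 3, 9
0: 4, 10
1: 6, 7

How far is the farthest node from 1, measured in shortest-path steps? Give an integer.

4

Distances from 1: 0:4, 2:2, 3:4, 4:3, 5:3, 6:1, 7:1, 8:3, 9:2, 10:3.
The largest is 4 (to 0 and 3), so the eccentricity of 1 is 4.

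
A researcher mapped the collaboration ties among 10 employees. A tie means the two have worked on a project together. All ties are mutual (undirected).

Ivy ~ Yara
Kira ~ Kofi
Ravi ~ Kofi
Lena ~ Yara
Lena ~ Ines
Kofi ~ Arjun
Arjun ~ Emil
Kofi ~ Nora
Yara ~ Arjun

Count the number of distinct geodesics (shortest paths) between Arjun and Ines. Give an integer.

The shortest distance is 3, and the only length-3 path is Arjun–Yara–Lena–Ines. So there is exactly 1 shortest path.

1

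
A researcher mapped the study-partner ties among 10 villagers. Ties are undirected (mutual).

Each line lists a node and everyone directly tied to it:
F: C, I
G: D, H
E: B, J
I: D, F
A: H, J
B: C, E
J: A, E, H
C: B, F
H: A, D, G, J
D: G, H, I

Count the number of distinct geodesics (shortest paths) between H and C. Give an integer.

2

The shortest distance is 4. The length-4 paths are: H–J–E–B–C; H–D–I–F–C.
That gives 2 distinct shortest paths.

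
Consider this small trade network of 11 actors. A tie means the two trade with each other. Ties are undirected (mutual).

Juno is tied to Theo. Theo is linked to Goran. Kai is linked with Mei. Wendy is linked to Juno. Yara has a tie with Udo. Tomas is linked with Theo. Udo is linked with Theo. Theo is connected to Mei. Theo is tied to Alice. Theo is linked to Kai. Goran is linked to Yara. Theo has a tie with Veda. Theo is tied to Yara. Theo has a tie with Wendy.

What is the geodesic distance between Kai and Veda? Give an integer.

2

One shortest route is Kai – Theo – Veda, which uses 2 edges, and Kai and Veda are not directly tied, so nothing shorter exists. So d(Kai,Veda) = 2.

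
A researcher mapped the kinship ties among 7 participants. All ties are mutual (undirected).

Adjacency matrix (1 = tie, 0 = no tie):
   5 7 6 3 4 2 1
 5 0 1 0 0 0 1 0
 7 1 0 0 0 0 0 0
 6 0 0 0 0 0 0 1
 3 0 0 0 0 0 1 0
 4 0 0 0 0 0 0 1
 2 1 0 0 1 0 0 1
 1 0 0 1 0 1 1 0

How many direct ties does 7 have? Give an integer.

1

7 is directly tied to 5. That is 1 neighbor, so the degree of 7 is 1.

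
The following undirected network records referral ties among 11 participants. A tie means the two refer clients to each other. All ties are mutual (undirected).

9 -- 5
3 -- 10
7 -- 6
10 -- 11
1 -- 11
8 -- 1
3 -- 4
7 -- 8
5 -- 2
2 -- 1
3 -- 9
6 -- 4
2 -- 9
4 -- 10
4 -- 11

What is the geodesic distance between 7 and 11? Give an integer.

3

One shortest route is 7 – 8 – 1 – 11, which uses 3 edges, and at distance 2 from 7 we only reach {1, 4}, which does not include 11. So d(7,11) = 3.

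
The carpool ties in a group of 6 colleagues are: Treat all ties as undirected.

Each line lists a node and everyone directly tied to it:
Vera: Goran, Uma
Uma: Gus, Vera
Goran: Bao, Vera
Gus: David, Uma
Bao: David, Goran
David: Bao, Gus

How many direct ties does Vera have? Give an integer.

2

Vera is directly tied to Goran and Uma. That is 2 neighbors, so the degree of Vera is 2.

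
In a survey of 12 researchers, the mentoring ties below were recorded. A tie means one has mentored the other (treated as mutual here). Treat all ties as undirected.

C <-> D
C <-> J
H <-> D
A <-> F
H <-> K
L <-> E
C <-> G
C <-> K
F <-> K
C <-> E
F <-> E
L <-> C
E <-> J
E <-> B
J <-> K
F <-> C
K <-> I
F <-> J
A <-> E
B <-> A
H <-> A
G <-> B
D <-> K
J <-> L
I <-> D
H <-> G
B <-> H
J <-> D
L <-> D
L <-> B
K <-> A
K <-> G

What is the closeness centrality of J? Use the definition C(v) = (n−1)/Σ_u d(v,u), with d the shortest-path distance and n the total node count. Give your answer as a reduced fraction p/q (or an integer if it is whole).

11/16

Distances from J: A:2, B:2, C:1, D:1, E:1, F:1, G:2, H:2, I:2, K:1, L:1. Sum = 16.
n = 12, so closeness = 11/16.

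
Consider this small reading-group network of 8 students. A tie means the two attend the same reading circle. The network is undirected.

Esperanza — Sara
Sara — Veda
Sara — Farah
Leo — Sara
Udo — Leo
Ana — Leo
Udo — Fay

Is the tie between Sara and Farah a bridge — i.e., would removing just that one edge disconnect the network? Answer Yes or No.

Yes

Without the Sara–Farah edge there is no alternate route between Sara and Farah, so the network disconnects. It is a bridge.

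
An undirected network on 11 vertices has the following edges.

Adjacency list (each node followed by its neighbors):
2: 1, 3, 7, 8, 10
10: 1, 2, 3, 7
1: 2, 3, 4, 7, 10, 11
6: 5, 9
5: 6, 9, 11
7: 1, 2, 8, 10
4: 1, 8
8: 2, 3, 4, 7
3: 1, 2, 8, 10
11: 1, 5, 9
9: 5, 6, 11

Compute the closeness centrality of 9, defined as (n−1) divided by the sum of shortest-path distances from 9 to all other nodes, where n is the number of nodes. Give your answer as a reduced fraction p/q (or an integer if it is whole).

Distances from 9: 1:2, 2:3, 3:3, 4:3, 5:1, 6:1, 7:3, 8:4, 10:3, 11:1. Sum = 24.
n = 11, so closeness = 10/24 = 5/12.

5/12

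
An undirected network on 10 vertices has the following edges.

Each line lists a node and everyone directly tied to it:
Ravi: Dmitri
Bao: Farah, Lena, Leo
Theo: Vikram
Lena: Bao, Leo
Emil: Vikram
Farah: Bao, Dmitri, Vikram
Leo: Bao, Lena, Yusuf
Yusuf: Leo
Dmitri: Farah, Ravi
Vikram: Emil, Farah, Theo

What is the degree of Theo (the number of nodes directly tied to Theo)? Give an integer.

Theo is directly tied to Vikram. That is 1 neighbor, so the degree of Theo is 1.

1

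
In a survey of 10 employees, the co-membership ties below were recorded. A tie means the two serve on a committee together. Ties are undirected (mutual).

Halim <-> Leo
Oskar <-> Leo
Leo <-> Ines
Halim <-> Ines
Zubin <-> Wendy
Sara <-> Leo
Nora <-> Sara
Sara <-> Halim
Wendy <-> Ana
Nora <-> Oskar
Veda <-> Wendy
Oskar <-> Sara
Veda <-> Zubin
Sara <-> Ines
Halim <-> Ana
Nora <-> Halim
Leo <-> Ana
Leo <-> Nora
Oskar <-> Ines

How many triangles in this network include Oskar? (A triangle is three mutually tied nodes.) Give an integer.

5

Oskar's neighbors: Ines, Leo, Nora, and Sara.
Neighbor pairs that are themselves tied: Oskar–Ines–Leo; Oskar–Ines–Sara; Oskar–Leo–Nora; Oskar–Leo–Sara; Oskar–Nora–Sara. Each forms one triangle with Oskar, for 5 in total.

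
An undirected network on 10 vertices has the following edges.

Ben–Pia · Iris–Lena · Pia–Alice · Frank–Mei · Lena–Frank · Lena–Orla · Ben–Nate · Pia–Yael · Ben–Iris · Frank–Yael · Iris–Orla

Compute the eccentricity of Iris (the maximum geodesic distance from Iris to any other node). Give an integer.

3

Distances from Iris: Alice:3, Ben:1, Frank:2, Lena:1, Mei:3, Nate:2, Orla:1, Pia:2, Yael:3.
The largest is 3 (to Yael, Alice, and Mei), so the eccentricity of Iris is 3.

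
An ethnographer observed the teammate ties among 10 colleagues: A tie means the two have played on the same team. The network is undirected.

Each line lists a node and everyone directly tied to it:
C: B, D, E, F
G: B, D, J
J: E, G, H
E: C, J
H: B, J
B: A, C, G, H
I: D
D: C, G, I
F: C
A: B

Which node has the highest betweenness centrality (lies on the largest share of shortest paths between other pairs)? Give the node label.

Unnormalized betweenness of each node: A:0, B:77/6, C:44/3, D:9, E:2, F:0, G:19/3, H:1, I:0, J:19/6.
C has the largest value, 44/3, making it the main broker — the node through which the most shortest paths run.

C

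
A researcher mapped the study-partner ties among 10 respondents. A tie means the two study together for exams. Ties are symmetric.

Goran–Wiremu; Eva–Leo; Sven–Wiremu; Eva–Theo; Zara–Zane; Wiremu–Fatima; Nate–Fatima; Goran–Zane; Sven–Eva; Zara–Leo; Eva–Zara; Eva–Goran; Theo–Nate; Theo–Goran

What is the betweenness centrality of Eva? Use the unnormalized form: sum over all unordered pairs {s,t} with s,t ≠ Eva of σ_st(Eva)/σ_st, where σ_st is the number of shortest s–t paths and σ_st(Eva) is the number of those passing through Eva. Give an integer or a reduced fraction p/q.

Pairs whose geodesics pass through Eva — Wiremu–Zara: 2/3; Wiremu–Leo: 2/2; Fatima–Zara: 3/4; Fatima–Leo: 3/3; Nate–Zara: 1; Nate–Leo: 1; Nate–Sven: 1/2; Theo–Zara: 1; Theo–Leo: 1; Theo–Sven: 1; Goran–Zara: 1/2; Goran–Leo: 1; Goran–Sven: 1/2; Zane–Sven: 2/3 … (+2 more pairs).
All other pairs contribute 0.
Summing the contributions gives betweenness(Eva) = 163/12.

163/12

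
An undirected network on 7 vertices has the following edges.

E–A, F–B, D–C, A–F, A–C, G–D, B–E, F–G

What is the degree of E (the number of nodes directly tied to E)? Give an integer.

E is directly tied to A and B. That is 2 neighbors, so the degree of E is 2.

2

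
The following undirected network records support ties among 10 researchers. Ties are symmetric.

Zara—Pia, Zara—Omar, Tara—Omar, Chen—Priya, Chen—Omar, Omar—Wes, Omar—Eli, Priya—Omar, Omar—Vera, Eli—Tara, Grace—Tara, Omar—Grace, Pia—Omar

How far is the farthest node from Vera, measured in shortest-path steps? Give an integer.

2

Distances from Vera: Chen:2, Eli:2, Grace:2, Omar:1, Pia:2, Priya:2, Tara:2, Wes:2, Zara:2.
The largest is 2 (to Zara, Priya, Pia, Tara, Grace, Wes, Eli, and Chen), so the eccentricity of Vera is 2.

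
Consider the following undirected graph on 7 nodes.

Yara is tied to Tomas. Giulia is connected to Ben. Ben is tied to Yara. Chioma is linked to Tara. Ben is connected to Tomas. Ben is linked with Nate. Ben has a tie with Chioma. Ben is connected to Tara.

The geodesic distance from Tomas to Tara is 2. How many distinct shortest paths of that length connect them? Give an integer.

The shortest distance is 2, and the only length-2 path is Tomas–Ben–Tara. So there is exactly 1 shortest path.

1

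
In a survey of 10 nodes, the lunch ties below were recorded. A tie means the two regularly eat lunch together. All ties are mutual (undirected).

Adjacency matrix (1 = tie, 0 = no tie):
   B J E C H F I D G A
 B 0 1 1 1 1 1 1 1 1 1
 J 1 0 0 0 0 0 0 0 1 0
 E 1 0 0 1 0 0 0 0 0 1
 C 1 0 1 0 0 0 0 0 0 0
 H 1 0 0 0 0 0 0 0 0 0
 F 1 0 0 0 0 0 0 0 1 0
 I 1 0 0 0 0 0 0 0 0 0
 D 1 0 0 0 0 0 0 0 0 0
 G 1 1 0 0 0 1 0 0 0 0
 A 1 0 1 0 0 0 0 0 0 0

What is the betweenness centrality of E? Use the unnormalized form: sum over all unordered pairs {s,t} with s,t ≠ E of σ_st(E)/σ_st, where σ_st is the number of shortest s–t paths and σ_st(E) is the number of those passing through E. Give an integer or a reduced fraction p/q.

1/2

Pairs whose geodesics pass through E — C–A: 1/2.
All other pairs contribute 0.
Summing the contributions gives betweenness(E) = 1/2.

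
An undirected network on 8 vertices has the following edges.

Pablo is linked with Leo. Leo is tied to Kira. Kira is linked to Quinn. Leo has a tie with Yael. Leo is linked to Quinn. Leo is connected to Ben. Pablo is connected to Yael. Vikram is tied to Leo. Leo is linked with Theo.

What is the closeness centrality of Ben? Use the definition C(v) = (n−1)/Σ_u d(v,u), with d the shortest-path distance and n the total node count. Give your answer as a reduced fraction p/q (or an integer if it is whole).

Distances from Ben: Kira:2, Leo:1, Pablo:2, Quinn:2, Theo:2, Vikram:2, Yael:2. Sum = 13.
n = 8, so closeness = 7/13.

7/13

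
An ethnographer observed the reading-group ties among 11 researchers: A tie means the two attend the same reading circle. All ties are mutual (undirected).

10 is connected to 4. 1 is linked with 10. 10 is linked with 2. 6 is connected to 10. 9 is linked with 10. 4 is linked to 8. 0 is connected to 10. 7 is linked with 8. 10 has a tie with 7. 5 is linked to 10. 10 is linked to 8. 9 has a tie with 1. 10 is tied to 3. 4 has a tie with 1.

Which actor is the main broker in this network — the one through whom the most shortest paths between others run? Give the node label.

10

Unnormalized betweenness of each node: 0:0, 1:1/2, 2:0, 3:0, 4:1/2, 5:0, 6:0, 7:0, 8:1/2, 9:0, 10:79/2.
10 has the largest value, 79/2, making it the main broker — the node through which the most shortest paths run.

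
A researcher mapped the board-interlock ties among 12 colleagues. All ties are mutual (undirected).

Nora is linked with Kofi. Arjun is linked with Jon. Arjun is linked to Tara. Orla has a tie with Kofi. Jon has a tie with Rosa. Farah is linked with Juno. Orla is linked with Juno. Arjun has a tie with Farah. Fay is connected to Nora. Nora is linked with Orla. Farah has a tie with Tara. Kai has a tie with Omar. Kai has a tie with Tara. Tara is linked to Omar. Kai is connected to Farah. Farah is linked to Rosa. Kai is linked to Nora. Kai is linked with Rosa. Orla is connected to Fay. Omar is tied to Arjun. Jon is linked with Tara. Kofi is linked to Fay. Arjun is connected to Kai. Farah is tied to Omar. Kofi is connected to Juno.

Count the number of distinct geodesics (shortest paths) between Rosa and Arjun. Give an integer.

The shortest distance is 2. The length-2 paths are: Rosa–Jon–Arjun; Rosa–Kai–Arjun; Rosa–Farah–Arjun.
That gives 3 distinct shortest paths.

3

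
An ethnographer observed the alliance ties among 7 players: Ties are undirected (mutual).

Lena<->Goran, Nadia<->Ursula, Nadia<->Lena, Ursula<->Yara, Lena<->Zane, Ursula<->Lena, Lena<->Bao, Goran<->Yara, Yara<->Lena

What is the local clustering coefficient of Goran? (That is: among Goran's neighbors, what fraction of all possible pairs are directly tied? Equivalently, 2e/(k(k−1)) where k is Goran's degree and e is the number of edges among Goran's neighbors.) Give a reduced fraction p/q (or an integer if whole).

Goran's neighbors: Lena and Yara (k = 2).
Possible neighbor pairs: C(2,2) = 1. Edges among them: Lena–Yara → e = 1.
Clustering(Goran) = 1/1.

1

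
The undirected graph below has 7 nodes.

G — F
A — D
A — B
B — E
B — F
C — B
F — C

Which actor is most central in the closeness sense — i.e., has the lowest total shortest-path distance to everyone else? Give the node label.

Farness (sum of distances to all others) for each node — A:11, B:8, C:11, D:16, E:13, F:10, G:15.
The smallest farness is 8, for B, so B has the highest closeness.

B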